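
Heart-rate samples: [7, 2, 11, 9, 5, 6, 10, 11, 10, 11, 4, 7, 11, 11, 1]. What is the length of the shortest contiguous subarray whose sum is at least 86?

10

add 7: running sum 7 < 86
add 2: running sum 9 < 86
add 11: running sum 20 < 86
add 9: running sum 29 < 86
add 5: running sum 34 < 86
add 6: running sum 40 < 86
add 10: running sum 50 < 86
add 11: running sum 61 < 86
add 10: running sum 71 < 86
add 11: running sum 82 < 86
add 4: shortest ending here [7, 2, 11, 9, 5, 6, 10, 11, 10, 11, 4] sum 86, len 11
add 7: shortest ending here [2, 11, 9, 5, 6, 10, 11, 10, 11, 4, 7] sum 86, len 11
add 11: shortest ending here [11, 9, 5, 6, 10, 11, 10, 11, 4, 7, 11] sum 95, len 11
add 11: shortest ending here [5, 6, 10, 11, 10, 11, 4, 7, 11, 11] sum 86, len 10
add 1: shortest ending here [5, 6, 10, 11, 10, 11, 4, 7, 11, 11, 1] sum 87, len 11
Shortest qualifying length: 10.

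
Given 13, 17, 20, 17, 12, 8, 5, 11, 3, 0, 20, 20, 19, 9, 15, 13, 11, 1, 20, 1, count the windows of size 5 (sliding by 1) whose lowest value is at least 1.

11

13 17 20 17 12 → min 12  ≥ 1 ✓
17 20 17 12 8 → min 8  ≥ 1 ✓
20 17 12 8 5 → min 5  ≥ 1 ✓
17 12 8 5 11 → min 5  ≥ 1 ✓
12 8 5 11 3 → min 3  ≥ 1 ✓
8 5 11 3 0 → min 0
5 11 3 0 20 → min 0
11 3 0 20 20 → min 0
3 0 20 20 19 → min 0
0 20 20 19 9 → min 0
20 20 19 9 15 → min 9  ≥ 1 ✓
20 19 9 15 13 → min 9  ≥ 1 ✓
19 9 15 13 11 → min 9  ≥ 1 ✓
9 15 13 11 1 → min 1  ≥ 1 ✓
15 13 11 1 20 → min 1  ≥ 1 ✓
13 11 1 20 1 → min 1  ≥ 1 ✓
11 windows satisfy the condition.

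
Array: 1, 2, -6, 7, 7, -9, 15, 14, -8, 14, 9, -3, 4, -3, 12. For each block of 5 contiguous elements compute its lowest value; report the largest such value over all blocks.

Window mins for each of the 11 positions:
1 2 -6 7 7 → min -6
2 -6 7 7 -9 → min -9
-6 7 7 -9 15 → min -9
7 7 -9 15 14 → min -9
7 -9 15 14 -8 → min -9
-9 15 14 -8 14 → min -9
15 14 -8 14 9 → min -8
14 -8 14 9 -3 → min -8
-8 14 9 -3 4 → min -8
14 9 -3 4 -3 → min -3
9 -3 4 -3 12 → min -3
Largest of these is -3.

-3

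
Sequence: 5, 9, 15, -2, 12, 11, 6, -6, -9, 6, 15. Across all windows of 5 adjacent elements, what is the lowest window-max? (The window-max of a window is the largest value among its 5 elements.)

11

(5, 9, 15, -2, 12) → max 15
(9, 15, -2, 12, 11) → max 15
(15, -2, 12, 11, 6) → max 15
(-2, 12, 11, 6, -6) → max 12
(12, 11, 6, -6, -9) → max 12
(11, 6, -6, -9, 6) → max 11
(6, -6, -9, 6, 15) → max 15
Lowest of these is 11.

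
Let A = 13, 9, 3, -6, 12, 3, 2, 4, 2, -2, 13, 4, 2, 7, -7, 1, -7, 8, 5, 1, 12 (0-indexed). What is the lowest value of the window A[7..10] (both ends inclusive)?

Elements at indices 7..10: 4, 2, -2, 13
min(4, 2, -2, 13) = -2

-2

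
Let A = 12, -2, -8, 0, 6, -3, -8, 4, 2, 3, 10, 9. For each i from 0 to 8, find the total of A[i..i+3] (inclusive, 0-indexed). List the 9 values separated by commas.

[12, -2, -8, 0] → sum 2
[-2, -8, 0, 6] → sum -4
[-8, 0, 6, -3] → sum -5
[0, 6, -3, -8] → sum -5
[6, -3, -8, 4] → sum -1
[-3, -8, 4, 2] → sum -5
[-8, 4, 2, 3] → sum 1
[4, 2, 3, 10] → sum 19
[2, 3, 10, 9] → sum 24

2, -4, -5, -5, -1, -5, 1, 19, 24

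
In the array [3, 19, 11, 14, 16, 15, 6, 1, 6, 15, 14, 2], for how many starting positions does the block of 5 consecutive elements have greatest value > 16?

[3, 19, 11, 14, 16] → max 19  > 16 ✓
[19, 11, 14, 16, 15] → max 19  > 16 ✓
[11, 14, 16, 15, 6] → max 16
[14, 16, 15, 6, 1] → max 16
[16, 15, 6, 1, 6] → max 16
[15, 6, 1, 6, 15] → max 15
[6, 1, 6, 15, 14] → max 15
[1, 6, 15, 14, 2] → max 15
2 windows satisfy the condition.

2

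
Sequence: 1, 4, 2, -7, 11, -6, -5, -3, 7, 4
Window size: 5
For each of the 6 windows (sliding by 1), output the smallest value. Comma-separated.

-7, -7, -7, -7, -6, -6

(1, 4, 2, -7, 11) → min -7
(4, 2, -7, 11, -6) → min -7
(2, -7, 11, -6, -5) → min -7
(-7, 11, -6, -5, -3) → min -7
(11, -6, -5, -3, 7) → min -6
(-6, -5, -3, 7, 4) → min -6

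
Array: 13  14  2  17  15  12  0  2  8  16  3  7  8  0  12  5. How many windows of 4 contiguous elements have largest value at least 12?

12

[13, 14, 2, 17] → max 17  ≥ 12 ✓
[14, 2, 17, 15] → max 17  ≥ 12 ✓
[2, 17, 15, 12] → max 17  ≥ 12 ✓
[17, 15, 12, 0] → max 17  ≥ 12 ✓
[15, 12, 0, 2] → max 15  ≥ 12 ✓
[12, 0, 2, 8] → max 12  ≥ 12 ✓
[0, 2, 8, 16] → max 16  ≥ 12 ✓
[2, 8, 16, 3] → max 16  ≥ 12 ✓
[8, 16, 3, 7] → max 16  ≥ 12 ✓
[16, 3, 7, 8] → max 16  ≥ 12 ✓
[3, 7, 8, 0] → max 8
[7, 8, 0, 12] → max 12  ≥ 12 ✓
[8, 0, 12, 5] → max 12  ≥ 12 ✓
12 windows satisfy the condition.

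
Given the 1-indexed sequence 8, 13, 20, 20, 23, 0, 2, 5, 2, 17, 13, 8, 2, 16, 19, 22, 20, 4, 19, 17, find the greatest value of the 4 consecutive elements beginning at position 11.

Elements at indices 11..14: 13, 8, 2, 16
max(13, 8, 2, 16) = 16

16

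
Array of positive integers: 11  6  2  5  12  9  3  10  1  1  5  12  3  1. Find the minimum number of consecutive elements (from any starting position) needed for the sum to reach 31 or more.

add 11: running sum 11 < 31
add 6: running sum 17 < 31
add 2: running sum 19 < 31
add 5: running sum 24 < 31
add 12: shortest ending here [11, 6, 2, 5, 12] sum 36, len 5
add 9: shortest ending here [6, 2, 5, 12, 9] sum 34, len 5
add 3: shortest ending here [2, 5, 12, 9, 3] sum 31, len 5
add 10: shortest ending here [12, 9, 3, 10] sum 34, len 4
add 1: shortest ending here [12, 9, 3, 10, 1] sum 35, len 5
add 1: shortest ending here [12, 9, 3, 10, 1, 1] sum 36, len 6
add 5: shortest ending here [12, 9, 3, 10, 1, 1, 5] sum 41, len 7
add 12: shortest ending here [3, 10, 1, 1, 5, 12] sum 32, len 6
add 3: shortest ending here [10, 1, 1, 5, 12, 3] sum 32, len 6
add 1: shortest ending here [10, 1, 1, 5, 12, 3, 1] sum 33, len 7
Shortest qualifying length: 4.

4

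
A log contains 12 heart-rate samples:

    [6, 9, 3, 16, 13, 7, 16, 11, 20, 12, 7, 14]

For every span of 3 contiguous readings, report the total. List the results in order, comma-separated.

18, 28, 32, 36, 36, 34, 47, 43, 39, 33

(6, 9, 3) → sum 18
(9, 3, 16) → sum 28
(3, 16, 13) → sum 32
(16, 13, 7) → sum 36
(13, 7, 16) → sum 36
(7, 16, 11) → sum 34
(16, 11, 20) → sum 47
(11, 20, 12) → sum 43
(20, 12, 7) → sum 39
(12, 7, 14) → sum 33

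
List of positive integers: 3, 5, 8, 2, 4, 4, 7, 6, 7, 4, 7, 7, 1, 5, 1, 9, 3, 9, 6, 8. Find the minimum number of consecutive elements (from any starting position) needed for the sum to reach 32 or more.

add 3: running sum 3 < 32
add 5: running sum 8 < 32
add 8: running sum 16 < 32
add 2: running sum 18 < 32
add 4: running sum 22 < 32
add 4: running sum 26 < 32
end 6: [3, 5, 8, 2, 4, 4, 7] sum 33, len 7
end 7: [5, 8, 2, 4, 4, 7, 6] sum 36, len 7
end 8: [8, 2, 4, 4, 7, 6, 7] sum 38, len 7
end 9: [4, 4, 7, 6, 7, 4] sum 32, len 6
end 10: [4, 7, 6, 7, 4, 7] sum 35, len 6
end 11: [7, 6, 7, 4, 7, 7] sum 38, len 6
end 12: [6, 7, 4, 7, 7, 1] sum 32, len 6
end 13: [6, 7, 4, 7, 7, 1, 5] sum 37, len 7
end 14: [7, 4, 7, 7, 1, 5, 1] sum 32, len 7
end 15: [4, 7, 7, 1, 5, 1, 9] sum 34, len 7
end 16: [7, 7, 1, 5, 1, 9, 3] sum 33, len 7
end 17: [7, 1, 5, 1, 9, 3, 9] sum 35, len 7
end 18: [5, 1, 9, 3, 9, 6] sum 33, len 6
end 19: [9, 3, 9, 6, 8] sum 35, len 5
Shortest qualifying length: 5.

5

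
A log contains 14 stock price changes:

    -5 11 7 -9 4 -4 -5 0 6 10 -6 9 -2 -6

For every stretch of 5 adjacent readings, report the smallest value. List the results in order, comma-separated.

(-5, 11, 7, -9, 4) → min -9
(11, 7, -9, 4, -4) → min -9
(7, -9, 4, -4, -5) → min -9
(-9, 4, -4, -5, 0) → min -9
(4, -4, -5, 0, 6) → min -5
(-4, -5, 0, 6, 10) → min -5
(-5, 0, 6, 10, -6) → min -6
(0, 6, 10, -6, 9) → min -6
(6, 10, -6, 9, -2) → min -6
(10, -6, 9, -2, -6) → min -6

-9, -9, -9, -9, -5, -5, -6, -6, -6, -6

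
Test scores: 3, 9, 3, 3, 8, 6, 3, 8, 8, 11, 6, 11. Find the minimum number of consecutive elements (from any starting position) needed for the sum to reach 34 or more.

4

add 3: running sum 3 < 34
add 9: running sum 12 < 34
add 3: running sum 15 < 34
add 3: running sum 18 < 34
add 8: running sum 26 < 34
add 6: running sum 32 < 34
add 3: shortest ending here [3, 9, 3, 3, 8, 6, 3] sum 35, len 7
add 8: shortest ending here [9, 3, 3, 8, 6, 3, 8] sum 40, len 7
add 8: shortest ending here [3, 8, 6, 3, 8, 8] sum 36, len 6
add 11: shortest ending here [6, 3, 8, 8, 11] sum 36, len 5
add 6: shortest ending here [3, 8, 8, 11, 6] sum 36, len 5
add 11: shortest ending here [8, 11, 6, 11] sum 36, len 4
Shortest qualifying length: 4.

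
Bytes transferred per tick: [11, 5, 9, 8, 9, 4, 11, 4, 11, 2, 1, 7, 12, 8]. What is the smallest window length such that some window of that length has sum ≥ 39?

5

add 11: running sum 11 < 39
add 5: running sum 16 < 39
add 9: running sum 25 < 39
add 8: running sum 33 < 39
end 4: [11, 5, 9, 8, 9] sum 42, len 5
end 5: [11, 5, 9, 8, 9, 4] sum 46, len 6
end 6: [9, 8, 9, 4, 11] sum 41, len 5
end 7: [9, 8, 9, 4, 11, 4] sum 45, len 6
end 8: [9, 4, 11, 4, 11] sum 39, len 5
end 9: [9, 4, 11, 4, 11, 2] sum 41, len 6
end 10: [9, 4, 11, 4, 11, 2, 1] sum 42, len 7
end 11: [4, 11, 4, 11, 2, 1, 7] sum 40, len 7
end 12: [11, 4, 11, 2, 1, 7, 12] sum 48, len 7
end 13: [11, 2, 1, 7, 12, 8] sum 41, len 6
Shortest qualifying length: 5.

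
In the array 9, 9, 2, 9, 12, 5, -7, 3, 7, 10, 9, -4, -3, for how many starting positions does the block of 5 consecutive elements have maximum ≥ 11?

5

[9, 9, 2, 9, 12] → max 12  ≥ 11 ✓
[9, 2, 9, 12, 5] → max 12  ≥ 11 ✓
[2, 9, 12, 5, -7] → max 12  ≥ 11 ✓
[9, 12, 5, -7, 3] → max 12  ≥ 11 ✓
[12, 5, -7, 3, 7] → max 12  ≥ 11 ✓
[5, -7, 3, 7, 10] → max 10
[-7, 3, 7, 10, 9] → max 10
[3, 7, 10, 9, -4] → max 10
[7, 10, 9, -4, -3] → max 10
5 windows satisfy the condition.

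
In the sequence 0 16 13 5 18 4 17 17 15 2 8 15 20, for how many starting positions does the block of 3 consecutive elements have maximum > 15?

9

(0, 16, 13) → max 16  > 15 ✓
(16, 13, 5) → max 16  > 15 ✓
(13, 5, 18) → max 18  > 15 ✓
(5, 18, 4) → max 18  > 15 ✓
(18, 4, 17) → max 18  > 15 ✓
(4, 17, 17) → max 17  > 15 ✓
(17, 17, 15) → max 17  > 15 ✓
(17, 15, 2) → max 17  > 15 ✓
(15, 2, 8) → max 15
(2, 8, 15) → max 15
(8, 15, 20) → max 20  > 15 ✓
9 windows satisfy the condition.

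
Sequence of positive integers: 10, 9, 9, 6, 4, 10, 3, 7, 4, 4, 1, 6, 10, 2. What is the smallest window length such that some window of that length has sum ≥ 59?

add 10: running sum 10 < 59
add 9: running sum 19 < 59
add 9: running sum 28 < 59
add 6: running sum 34 < 59
add 4: running sum 38 < 59
add 10: running sum 48 < 59
add 3: running sum 51 < 59
add 7: running sum 58 < 59
end 8: [10, 9, 9, 6, 4, 10, 3, 7, 4] sum 62, len 9
end 9: [10, 9, 9, 6, 4, 10, 3, 7, 4, 4] sum 66, len 10
end 10: [10, 9, 9, 6, 4, 10, 3, 7, 4, 4, 1] sum 67, len 11
end 11: [9, 9, 6, 4, 10, 3, 7, 4, 4, 1, 6] sum 63, len 11
end 12: [9, 6, 4, 10, 3, 7, 4, 4, 1, 6, 10] sum 64, len 11
end 13: [9, 6, 4, 10, 3, 7, 4, 4, 1, 6, 10, 2] sum 66, len 12
Shortest qualifying length: 9.

9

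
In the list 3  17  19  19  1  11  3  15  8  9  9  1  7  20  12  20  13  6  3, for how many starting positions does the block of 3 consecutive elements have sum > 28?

[3, 17, 19] → sum 39  > 28 ✓
[17, 19, 19] → sum 55  > 28 ✓
[19, 19, 1] → sum 39  > 28 ✓
[19, 1, 11] → sum 31  > 28 ✓
[1, 11, 3] → sum 15
[11, 3, 15] → sum 29  > 28 ✓
[3, 15, 8] → sum 26
[15, 8, 9] → sum 32  > 28 ✓
[8, 9, 9] → sum 26
[9, 9, 1] → sum 19
[9, 1, 7] → sum 17
[1, 7, 20] → sum 28
[7, 20, 12] → sum 39  > 28 ✓
[20, 12, 20] → sum 52  > 28 ✓
[12, 20, 13] → sum 45  > 28 ✓
[20, 13, 6] → sum 39  > 28 ✓
[13, 6, 3] → sum 22
10 windows satisfy the condition.

10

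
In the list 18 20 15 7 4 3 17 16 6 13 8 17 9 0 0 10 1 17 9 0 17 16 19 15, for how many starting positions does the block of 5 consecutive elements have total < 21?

1

[18, 20, 15, 7, 4] → sum 64
[20, 15, 7, 4, 3] → sum 49
[15, 7, 4, 3, 17] → sum 46
[7, 4, 3, 17, 16] → sum 47
[4, 3, 17, 16, 6] → sum 46
[3, 17, 16, 6, 13] → sum 55
[17, 16, 6, 13, 8] → sum 60
[16, 6, 13, 8, 17] → sum 60
[6, 13, 8, 17, 9] → sum 53
[13, 8, 17, 9, 0] → sum 47
[8, 17, 9, 0, 0] → sum 34
[17, 9, 0, 0, 10] → sum 36
[9, 0, 0, 10, 1] → sum 20  < 21 ✓
[0, 0, 10, 1, 17] → sum 28
[0, 10, 1, 17, 9] → sum 37
[10, 1, 17, 9, 0] → sum 37
[1, 17, 9, 0, 17] → sum 44
[17, 9, 0, 17, 16] → sum 59
[9, 0, 17, 16, 19] → sum 61
[0, 17, 16, 19, 15] → sum 67
1 window satisfy the condition.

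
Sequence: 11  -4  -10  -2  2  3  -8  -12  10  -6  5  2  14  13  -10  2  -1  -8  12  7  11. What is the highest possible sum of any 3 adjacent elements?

30

[11, -4, -10] → sum -3
[-4, -10, -2] → sum -16
[-10, -2, 2] → sum -10
[-2, 2, 3] → sum 3
[2, 3, -8] → sum -3
[3, -8, -12] → sum -17
[-8, -12, 10] → sum -10
[-12, 10, -6] → sum -8
[10, -6, 5] → sum 9
[-6, 5, 2] → sum 1
[5, 2, 14] → sum 21
[2, 14, 13] → sum 29
[14, 13, -10] → sum 17
[13, -10, 2] → sum 5
[-10, 2, -1] → sum -9
[2, -1, -8] → sum -7
[-1, -8, 12] → sum 3
[-8, 12, 7] → sum 11
[12, 7, 11] → sum 30
Highest of these is 30.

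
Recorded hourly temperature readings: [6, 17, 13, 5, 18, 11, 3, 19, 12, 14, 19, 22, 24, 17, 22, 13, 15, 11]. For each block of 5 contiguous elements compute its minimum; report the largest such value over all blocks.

17

[6, 17, 13, 5, 18] → min 5
[17, 13, 5, 18, 11] → min 5
[13, 5, 18, 11, 3] → min 3
[5, 18, 11, 3, 19] → min 3
[18, 11, 3, 19, 12] → min 3
[11, 3, 19, 12, 14] → min 3
[3, 19, 12, 14, 19] → min 3
[19, 12, 14, 19, 22] → min 12
[12, 14, 19, 22, 24] → min 12
[14, 19, 22, 24, 17] → min 14
[19, 22, 24, 17, 22] → min 17
[22, 24, 17, 22, 13] → min 13
[24, 17, 22, 13, 15] → min 13
[17, 22, 13, 15, 11] → min 11
Largest of these is 17.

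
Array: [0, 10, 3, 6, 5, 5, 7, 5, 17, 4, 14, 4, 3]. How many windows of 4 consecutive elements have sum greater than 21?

(0, 10, 3, 6) → sum 19
(10, 3, 6, 5) → sum 24  > 21 ✓
(3, 6, 5, 5) → sum 19
(6, 5, 5, 7) → sum 23  > 21 ✓
(5, 5, 7, 5) → sum 22  > 21 ✓
(5, 7, 5, 17) → sum 34  > 21 ✓
(7, 5, 17, 4) → sum 33  > 21 ✓
(5, 17, 4, 14) → sum 40  > 21 ✓
(17, 4, 14, 4) → sum 39  > 21 ✓
(4, 14, 4, 3) → sum 25  > 21 ✓
8 windows satisfy the condition.

8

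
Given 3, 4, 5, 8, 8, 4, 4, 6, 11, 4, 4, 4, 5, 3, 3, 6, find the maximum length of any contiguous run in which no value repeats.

[3] len 1
[3, 4] len 2
[3, 4, 5] len 3
[3, 4, 5, 8] len 4
[8] len 1
[8, 4] len 2
[4] len 1
[4, 6] len 2
[4, 6, 11] len 3
[6, 11, 4] len 3
[4] len 1
[4] len 1
[4, 5] len 2
[4, 5, 3] len 3
[3] len 1
[3, 6] len 2
Longest all-distinct length: 4.

4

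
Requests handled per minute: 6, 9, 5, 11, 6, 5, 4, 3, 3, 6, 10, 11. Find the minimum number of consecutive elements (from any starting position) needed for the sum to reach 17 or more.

add 6: running sum 6 < 17
add 9: running sum 15 < 17
add 5: shortest ending here [6, 9, 5] sum 20, len 3
add 11: shortest ending here [9, 5, 11] sum 25, len 3
add 6: shortest ending here [11, 6] sum 17, len 2
add 5: shortest ending here [11, 6, 5] sum 22, len 3
add 4: shortest ending here [11, 6, 5, 4] sum 26, len 4
add 3: shortest ending here [6, 5, 4, 3] sum 18, len 4
add 3: shortest ending here [6, 5, 4, 3, 3] sum 21, len 5
add 6: shortest ending here [5, 4, 3, 3, 6] sum 21, len 5
add 10: shortest ending here [3, 6, 10] sum 19, len 3
add 11: shortest ending here [10, 11] sum 21, len 2
Shortest qualifying length: 2.

2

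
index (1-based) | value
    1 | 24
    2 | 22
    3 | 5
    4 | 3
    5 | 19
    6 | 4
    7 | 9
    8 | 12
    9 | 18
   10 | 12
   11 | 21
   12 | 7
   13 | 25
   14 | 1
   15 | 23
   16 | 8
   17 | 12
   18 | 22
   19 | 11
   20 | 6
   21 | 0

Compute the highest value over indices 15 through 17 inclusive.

23

Elements at indices 15..17: 23, 8, 12
max(23, 8, 12) = 23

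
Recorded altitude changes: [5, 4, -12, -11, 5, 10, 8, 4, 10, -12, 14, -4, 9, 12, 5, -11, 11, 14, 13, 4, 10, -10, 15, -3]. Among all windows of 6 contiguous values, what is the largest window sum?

[5, 4, -12, -11, 5, 10] → sum 1
[4, -12, -11, 5, 10, 8] → sum 4
[-12, -11, 5, 10, 8, 4] → sum 4
[-11, 5, 10, 8, 4, 10] → sum 26
[5, 10, 8, 4, 10, -12] → sum 25
[10, 8, 4, 10, -12, 14] → sum 34
[8, 4, 10, -12, 14, -4] → sum 20
[4, 10, -12, 14, -4, 9] → sum 21
[10, -12, 14, -4, 9, 12] → sum 29
[-12, 14, -4, 9, 12, 5] → sum 24
[14, -4, 9, 12, 5, -11] → sum 25
[-4, 9, 12, 5, -11, 11] → sum 22
[9, 12, 5, -11, 11, 14] → sum 40
[12, 5, -11, 11, 14, 13] → sum 44
[5, -11, 11, 14, 13, 4] → sum 36
[-11, 11, 14, 13, 4, 10] → sum 41
[11, 14, 13, 4, 10, -10] → sum 42
[14, 13, 4, 10, -10, 15] → sum 46
[13, 4, 10, -10, 15, -3] → sum 29
Largest of these is 46.

46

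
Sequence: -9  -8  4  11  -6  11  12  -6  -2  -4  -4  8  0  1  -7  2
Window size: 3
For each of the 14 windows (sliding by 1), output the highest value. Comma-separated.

4, 11, 11, 11, 12, 12, 12, -2, -2, 8, 8, 8, 1, 2

[-9, -8, 4] → max 4
[-8, 4, 11] → max 11
[4, 11, -6] → max 11
[11, -6, 11] → max 11
[-6, 11, 12] → max 12
[11, 12, -6] → max 12
[12, -6, -2] → max 12
[-6, -2, -4] → max -2
[-2, -4, -4] → max -2
[-4, -4, 8] → max 8
[-4, 8, 0] → max 8
[8, 0, 1] → max 8
[0, 1, -7] → max 1
[1, -7, 2] → max 2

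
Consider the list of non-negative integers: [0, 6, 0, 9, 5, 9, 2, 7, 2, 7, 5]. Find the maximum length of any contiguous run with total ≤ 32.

7

[0] sum 0 len 1
[0, 6] sum 6 len 2
[0, 6, 0] sum 6 len 3
[0, 6, 0, 9] sum 15 len 4
[0, 6, 0, 9, 5] sum 20 len 5
[0, 6, 0, 9, 5, 9] sum 29 len 6
[0, 6, 0, 9, 5, 9, 2] sum 31 len 7
[0, 9, 5, 9, 2, 7] sum 32 len 6
[5, 9, 2, 7, 2] sum 25 len 5
[5, 9, 2, 7, 2, 7] sum 32 len 6
[9, 2, 7, 2, 7, 5] sum 32 len 6
Longest length seen: 7.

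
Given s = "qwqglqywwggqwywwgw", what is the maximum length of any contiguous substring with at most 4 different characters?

13

Extend right; when distinct count exceeds 4, shrink from the left:
add q: window [q] (1 distinct), len 1
add w: window [q, w] (2 distinct), len 2
add q: window [q, w, q] (2 distinct), len 3
add g: window [q, w, q, g] (3 distinct), len 4
add l: window [q, w, q, g, l] (4 distinct), len 5
add q: window [q, w, q, g, l, q] (4 distinct), len 6
add y: window [q, g, l, q, y] (4 distinct), len 5
add w: window [l, q, y, w] (4 distinct), len 4
add w: window [l, q, y, w, w] (4 distinct), len 5
add g: window [q, y, w, w, g] (4 distinct), len 5
add g: window [q, y, w, w, g, g] (4 distinct), len 6
add q: window [q, y, w, w, g, g, q] (4 distinct), len 7
add w: window [q, y, w, w, g, g, q, w] (4 distinct), len 8
add y: window [q, y, w, w, g, g, q, w, y] (4 distinct), len 9
add w: window [q, y, w, w, g, g, q, w, y, w] (4 distinct), len 10
add w: window [q, y, w, w, g, g, q, w, y, w, w] (4 distinct), len 11
add g: window [q, y, w, w, g, g, q, w, y, w, w, g] (4 distinct), len 12
add w: window [q, y, w, w, g, g, q, w, y, w, w, g, w] (4 distinct), len 13
Longest length with ≤4 distinct: 13.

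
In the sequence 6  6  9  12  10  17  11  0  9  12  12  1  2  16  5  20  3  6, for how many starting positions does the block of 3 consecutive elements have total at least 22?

11

6 6 9 → sum 21
6 9 12 → sum 27  ≥ 22 ✓
9 12 10 → sum 31  ≥ 22 ✓
12 10 17 → sum 39  ≥ 22 ✓
10 17 11 → sum 38  ≥ 22 ✓
17 11 0 → sum 28  ≥ 22 ✓
11 0 9 → sum 20
0 9 12 → sum 21
9 12 12 → sum 33  ≥ 22 ✓
12 12 1 → sum 25  ≥ 22 ✓
12 1 2 → sum 15
1 2 16 → sum 19
2 16 5 → sum 23  ≥ 22 ✓
16 5 20 → sum 41  ≥ 22 ✓
5 20 3 → sum 28  ≥ 22 ✓
20 3 6 → sum 29  ≥ 22 ✓
11 windows satisfy the condition.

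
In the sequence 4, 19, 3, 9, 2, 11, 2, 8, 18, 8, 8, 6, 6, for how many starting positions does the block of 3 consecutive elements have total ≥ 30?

[4, 19, 3] → sum 26
[19, 3, 9] → sum 31  ≥ 30 ✓
[3, 9, 2] → sum 14
[9, 2, 11] → sum 22
[2, 11, 2] → sum 15
[11, 2, 8] → sum 21
[2, 8, 18] → sum 28
[8, 18, 8] → sum 34  ≥ 30 ✓
[18, 8, 8] → sum 34  ≥ 30 ✓
[8, 8, 6] → sum 22
[8, 6, 6] → sum 20
3 windows satisfy the condition.

3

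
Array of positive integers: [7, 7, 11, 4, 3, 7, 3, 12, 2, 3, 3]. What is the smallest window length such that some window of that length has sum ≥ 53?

add 7: running sum 7 < 53
add 7: running sum 14 < 53
add 11: running sum 25 < 53
add 4: running sum 29 < 53
add 3: running sum 32 < 53
add 7: running sum 39 < 53
add 3: running sum 42 < 53
end 7: [7, 7, 11, 4, 3, 7, 3, 12] sum 54, len 8
end 8: [7, 7, 11, 4, 3, 7, 3, 12, 2] sum 56, len 9
end 9: [7, 7, 11, 4, 3, 7, 3, 12, 2, 3] sum 59, len 10
end 10: [7, 11, 4, 3, 7, 3, 12, 2, 3, 3] sum 55, len 10
Shortest qualifying length: 8.

8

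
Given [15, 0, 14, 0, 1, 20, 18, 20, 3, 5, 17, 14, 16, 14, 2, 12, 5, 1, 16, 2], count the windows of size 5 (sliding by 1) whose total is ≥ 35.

14

15 0 14 0 1 → sum 30
0 14 0 1 20 → sum 35  ≥ 35 ✓
14 0 1 20 18 → sum 53  ≥ 35 ✓
0 1 20 18 20 → sum 59  ≥ 35 ✓
1 20 18 20 3 → sum 62  ≥ 35 ✓
20 18 20 3 5 → sum 66  ≥ 35 ✓
18 20 3 5 17 → sum 63  ≥ 35 ✓
20 3 5 17 14 → sum 59  ≥ 35 ✓
3 5 17 14 16 → sum 55  ≥ 35 ✓
5 17 14 16 14 → sum 66  ≥ 35 ✓
17 14 16 14 2 → sum 63  ≥ 35 ✓
14 16 14 2 12 → sum 58  ≥ 35 ✓
16 14 2 12 5 → sum 49  ≥ 35 ✓
14 2 12 5 1 → sum 34
2 12 5 1 16 → sum 36  ≥ 35 ✓
12 5 1 16 2 → sum 36  ≥ 35 ✓
14 windows satisfy the condition.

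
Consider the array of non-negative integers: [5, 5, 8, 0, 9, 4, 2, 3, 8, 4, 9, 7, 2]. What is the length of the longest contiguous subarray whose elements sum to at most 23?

5

[5] sum 5 len 1
[5, 5] sum 10 len 2
[5, 5, 8] sum 18 len 3
[5, 5, 8, 0] sum 18 len 4
[5, 8, 0, 9] sum 22 len 4
[8, 0, 9, 4] sum 21 len 4
[8, 0, 9, 4, 2] sum 23 len 5
[0, 9, 4, 2, 3] sum 18 len 5
[4, 2, 3, 8] sum 17 len 4
[4, 2, 3, 8, 4] sum 21 len 5
[8, 4, 9] sum 21 len 3
[4, 9, 7] sum 20 len 3
[4, 9, 7, 2] sum 22 len 4
Longest length seen: 5.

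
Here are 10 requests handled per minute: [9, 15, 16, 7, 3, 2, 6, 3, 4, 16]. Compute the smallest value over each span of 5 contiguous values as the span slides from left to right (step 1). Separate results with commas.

9 15 16 7 3 → min 3
15 16 7 3 2 → min 2
16 7 3 2 6 → min 2
7 3 2 6 3 → min 2
3 2 6 3 4 → min 2
2 6 3 4 16 → min 2

3, 2, 2, 2, 2, 2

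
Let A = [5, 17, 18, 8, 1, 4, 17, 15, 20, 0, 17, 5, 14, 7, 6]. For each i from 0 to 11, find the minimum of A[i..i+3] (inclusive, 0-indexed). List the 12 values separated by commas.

[5, 17, 18, 8] → min 5
[17, 18, 8, 1] → min 1
[18, 8, 1, 4] → min 1
[8, 1, 4, 17] → min 1
[1, 4, 17, 15] → min 1
[4, 17, 15, 20] → min 4
[17, 15, 20, 0] → min 0
[15, 20, 0, 17] → min 0
[20, 0, 17, 5] → min 0
[0, 17, 5, 14] → min 0
[17, 5, 14, 7] → min 5
[5, 14, 7, 6] → min 5

5, 1, 1, 1, 1, 4, 0, 0, 0, 0, 5, 5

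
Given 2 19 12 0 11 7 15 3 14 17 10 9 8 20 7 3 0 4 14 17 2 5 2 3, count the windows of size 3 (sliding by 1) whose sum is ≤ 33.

2 19 12 → sum 33  ≤ 33 ✓
19 12 0 → sum 31  ≤ 33 ✓
12 0 11 → sum 23  ≤ 33 ✓
0 11 7 → sum 18  ≤ 33 ✓
11 7 15 → sum 33  ≤ 33 ✓
7 15 3 → sum 25  ≤ 33 ✓
15 3 14 → sum 32  ≤ 33 ✓
3 14 17 → sum 34
14 17 10 → sum 41
17 10 9 → sum 36
10 9 8 → sum 27  ≤ 33 ✓
9 8 20 → sum 37
8 20 7 → sum 35
20 7 3 → sum 30  ≤ 33 ✓
7 3 0 → sum 10  ≤ 33 ✓
3 0 4 → sum 7  ≤ 33 ✓
0 4 14 → sum 18  ≤ 33 ✓
4 14 17 → sum 35
14 17 2 → sum 33  ≤ 33 ✓
17 2 5 → sum 24  ≤ 33 ✓
2 5 2 → sum 9  ≤ 33 ✓
5 2 3 → sum 10  ≤ 33 ✓
16 windows satisfy the condition.

16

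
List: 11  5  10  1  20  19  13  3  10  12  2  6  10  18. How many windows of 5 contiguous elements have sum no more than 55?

6

(11, 5, 10, 1, 20) → sum 47  ≤ 55 ✓
(5, 10, 1, 20, 19) → sum 55  ≤ 55 ✓
(10, 1, 20, 19, 13) → sum 63
(1, 20, 19, 13, 3) → sum 56
(20, 19, 13, 3, 10) → sum 65
(19, 13, 3, 10, 12) → sum 57
(13, 3, 10, 12, 2) → sum 40  ≤ 55 ✓
(3, 10, 12, 2, 6) → sum 33  ≤ 55 ✓
(10, 12, 2, 6, 10) → sum 40  ≤ 55 ✓
(12, 2, 6, 10, 18) → sum 48  ≤ 55 ✓
6 windows satisfy the condition.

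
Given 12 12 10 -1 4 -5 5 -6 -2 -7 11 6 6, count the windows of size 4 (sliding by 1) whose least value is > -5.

2

(12, 12, 10, -1) → min -1  > -5 ✓
(12, 10, -1, 4) → min -1  > -5 ✓
(10, -1, 4, -5) → min -5
(-1, 4, -5, 5) → min -5
(4, -5, 5, -6) → min -6
(-5, 5, -6, -2) → min -6
(5, -6, -2, -7) → min -7
(-6, -2, -7, 11) → min -7
(-2, -7, 11, 6) → min -7
(-7, 11, 6, 6) → min -7
2 windows satisfy the condition.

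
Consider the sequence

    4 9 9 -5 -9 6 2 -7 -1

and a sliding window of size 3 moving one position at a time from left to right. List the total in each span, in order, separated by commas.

22, 13, -5, -8, -1, 1, -6

Sliding a size-3 window across the 9 values:
4 9 9 → sum 22
9 9 -5 → sum 13
9 -5 -9 → sum -5
-5 -9 6 → sum -8
-9 6 2 → sum -1
6 2 -7 → sum 1
2 -7 -1 → sum -6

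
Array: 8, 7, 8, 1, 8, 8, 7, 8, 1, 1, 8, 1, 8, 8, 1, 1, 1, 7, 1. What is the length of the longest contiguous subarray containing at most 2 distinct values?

10

[8] 1 distinct, len 1
[8, 7] 2 distinct, len 2
[8, 7, 8] 2 distinct, len 3
[8, 1] 2 distinct, len 2
[8, 1, 8] 2 distinct, len 3
[8, 1, 8, 8] 2 distinct, len 4
[8, 8, 7] 2 distinct, len 3
[8, 8, 7, 8] 2 distinct, len 4
[8, 1] 2 distinct, len 2
[8, 1, 1] 2 distinct, len 3
[8, 1, 1, 8] 2 distinct, len 4
[8, 1, 1, 8, 1] 2 distinct, len 5
[8, 1, 1, 8, 1, 8] 2 distinct, len 6
[8, 1, 1, 8, 1, 8, 8] 2 distinct, len 7
[8, 1, 1, 8, 1, 8, 8, 1] 2 distinct, len 8
[8, 1, 1, 8, 1, 8, 8, 1, 1] 2 distinct, len 9
[8, 1, 1, 8, 1, 8, 8, 1, 1, 1] 2 distinct, len 10
[1, 1, 1, 7] 2 distinct, len 4
[1, 1, 1, 7, 1] 2 distinct, len 5
Longest length with ≤2 distinct: 10.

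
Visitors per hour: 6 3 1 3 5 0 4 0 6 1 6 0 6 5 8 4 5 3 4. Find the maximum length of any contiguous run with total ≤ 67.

[6] sum 6 len 1
[6, 3] sum 9 len 2
[6, 3, 1] sum 10 len 3
[6, 3, 1, 3] sum 13 len 4
[6, 3, 1, 3, 5] sum 18 len 5
[6, 3, 1, 3, 5, 0] sum 18 len 6
[6, 3, 1, 3, 5, 0, 4] sum 22 len 7
[6, 3, 1, 3, 5, 0, 4, 0] sum 22 len 8
[6, 3, 1, 3, 5, 0, 4, 0, 6] sum 28 len 9
[6, 3, 1, 3, 5, 0, 4, 0, 6, 1] sum 29 len 10
[6, 3, 1, 3, 5, 0, 4, 0, 6, 1, 6] sum 35 len 11
[6, 3, 1, 3, 5, 0, 4, 0, 6, 1, 6, 0] sum 35 len 12
[6, 3, 1, 3, 5, 0, 4, 0, 6, 1, 6, 0, 6] sum 41 len 13
[6, 3, 1, 3, 5, 0, 4, 0, 6, 1, 6, 0, 6, 5] sum 46 len 14
[6, 3, 1, 3, 5, 0, 4, 0, 6, 1, 6, 0, 6, 5, 8] sum 54 len 15
[6, 3, 1, 3, 5, 0, 4, 0, 6, 1, 6, 0, 6, 5, 8, 4] sum 58 len 16
[6, 3, 1, 3, 5, 0, 4, 0, 6, 1, 6, 0, 6, 5, 8, 4, 5] sum 63 len 17
[6, 3, 1, 3, 5, 0, 4, 0, 6, 1, 6, 0, 6, 5, 8, 4, 5, 3] sum 66 len 18
[3, 1, 3, 5, 0, 4, 0, 6, 1, 6, 0, 6, 5, 8, 4, 5, 3, 4] sum 64 len 18
Longest length seen: 18.

18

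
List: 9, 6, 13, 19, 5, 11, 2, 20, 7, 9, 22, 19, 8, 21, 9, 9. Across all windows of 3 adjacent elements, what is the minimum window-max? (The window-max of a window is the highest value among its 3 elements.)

11

[9, 6, 13] → max 13
[6, 13, 19] → max 19
[13, 19, 5] → max 19
[19, 5, 11] → max 19
[5, 11, 2] → max 11
[11, 2, 20] → max 20
[2, 20, 7] → max 20
[20, 7, 9] → max 20
[7, 9, 22] → max 22
[9, 22, 19] → max 22
[22, 19, 8] → max 22
[19, 8, 21] → max 21
[8, 21, 9] → max 21
[21, 9, 9] → max 21
Minimum of these is 11.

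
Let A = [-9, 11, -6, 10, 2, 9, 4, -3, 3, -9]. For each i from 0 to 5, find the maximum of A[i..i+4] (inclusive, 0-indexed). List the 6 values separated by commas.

[-9, 11, -6, 10, 2] → max 11
[11, -6, 10, 2, 9] → max 11
[-6, 10, 2, 9, 4] → max 10
[10, 2, 9, 4, -3] → max 10
[2, 9, 4, -3, 3] → max 9
[9, 4, -3, 3, -9] → max 9

11, 11, 10, 10, 9, 9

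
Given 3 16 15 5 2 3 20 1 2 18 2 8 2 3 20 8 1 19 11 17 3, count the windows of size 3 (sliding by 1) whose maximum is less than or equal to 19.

[3, 16, 15] → max 16  ≤ 19 ✓
[16, 15, 5] → max 16  ≤ 19 ✓
[15, 5, 2] → max 15  ≤ 19 ✓
[5, 2, 3] → max 5  ≤ 19 ✓
[2, 3, 20] → max 20
[3, 20, 1] → max 20
[20, 1, 2] → max 20
[1, 2, 18] → max 18  ≤ 19 ✓
[2, 18, 2] → max 18  ≤ 19 ✓
[18, 2, 8] → max 18  ≤ 19 ✓
[2, 8, 2] → max 8  ≤ 19 ✓
[8, 2, 3] → max 8  ≤ 19 ✓
[2, 3, 20] → max 20
[3, 20, 8] → max 20
[20, 8, 1] → max 20
[8, 1, 19] → max 19  ≤ 19 ✓
[1, 19, 11] → max 19  ≤ 19 ✓
[19, 11, 17] → max 19  ≤ 19 ✓
[11, 17, 3] → max 17  ≤ 19 ✓
13 windows satisfy the condition.

13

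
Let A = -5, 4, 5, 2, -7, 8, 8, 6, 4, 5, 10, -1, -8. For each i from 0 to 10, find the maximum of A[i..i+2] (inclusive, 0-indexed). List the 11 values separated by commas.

[-5, 4, 5] → max 5
[4, 5, 2] → max 5
[5, 2, -7] → max 5
[2, -7, 8] → max 8
[-7, 8, 8] → max 8
[8, 8, 6] → max 8
[8, 6, 4] → max 8
[6, 4, 5] → max 6
[4, 5, 10] → max 10
[5, 10, -1] → max 10
[10, -1, -8] → max 10

5, 5, 5, 8, 8, 8, 8, 6, 10, 10, 10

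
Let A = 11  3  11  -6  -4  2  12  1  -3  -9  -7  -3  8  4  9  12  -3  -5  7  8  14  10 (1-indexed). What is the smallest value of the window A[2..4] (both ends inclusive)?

-6

Elements at indices 2..4: 3, 11, -6
min(3, 11, -6) = -6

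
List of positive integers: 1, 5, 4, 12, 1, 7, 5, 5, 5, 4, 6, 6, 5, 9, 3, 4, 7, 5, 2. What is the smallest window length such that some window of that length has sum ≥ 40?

7

add 1: running sum 1 < 40
add 5: running sum 6 < 40
add 4: running sum 10 < 40
add 12: running sum 22 < 40
add 1: running sum 23 < 40
add 7: running sum 30 < 40
add 5: running sum 35 < 40
add 5: shortest ending here [1, 5, 4, 12, 1, 7, 5, 5] sum 40, len 8
add 5: shortest ending here [5, 4, 12, 1, 7, 5, 5, 5] sum 44, len 8
add 4: shortest ending here [4, 12, 1, 7, 5, 5, 5, 4] sum 43, len 8
add 6: shortest ending here [12, 1, 7, 5, 5, 5, 4, 6] sum 45, len 8
add 6: shortest ending here [12, 1, 7, 5, 5, 5, 4, 6, 6] sum 51, len 9
add 5: shortest ending here [7, 5, 5, 5, 4, 6, 6, 5] sum 43, len 8
add 9: shortest ending here [5, 5, 4, 6, 6, 5, 9] sum 40, len 7
add 3: shortest ending here [5, 5, 4, 6, 6, 5, 9, 3] sum 43, len 8
add 4: shortest ending here [5, 4, 6, 6, 5, 9, 3, 4] sum 42, len 8
add 7: shortest ending here [6, 6, 5, 9, 3, 4, 7] sum 40, len 7
add 5: shortest ending here [6, 6, 5, 9, 3, 4, 7, 5] sum 45, len 8
add 2: shortest ending here [6, 5, 9, 3, 4, 7, 5, 2] sum 41, len 8
Shortest qualifying length: 7.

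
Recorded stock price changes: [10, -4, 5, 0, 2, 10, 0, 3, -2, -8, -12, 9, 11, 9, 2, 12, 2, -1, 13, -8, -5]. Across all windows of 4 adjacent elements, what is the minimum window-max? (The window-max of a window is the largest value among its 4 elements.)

(10, -4, 5, 0) → max 10
(-4, 5, 0, 2) → max 5
(5, 0, 2, 10) → max 10
(0, 2, 10, 0) → max 10
(2, 10, 0, 3) → max 10
(10, 0, 3, -2) → max 10
(0, 3, -2, -8) → max 3
(3, -2, -8, -12) → max 3
(-2, -8, -12, 9) → max 9
(-8, -12, 9, 11) → max 11
(-12, 9, 11, 9) → max 11
(9, 11, 9, 2) → max 11
(11, 9, 2, 12) → max 12
(9, 2, 12, 2) → max 12
(2, 12, 2, -1) → max 12
(12, 2, -1, 13) → max 13
(2, -1, 13, -8) → max 13
(-1, 13, -8, -5) → max 13
Minimum of these is 3.

3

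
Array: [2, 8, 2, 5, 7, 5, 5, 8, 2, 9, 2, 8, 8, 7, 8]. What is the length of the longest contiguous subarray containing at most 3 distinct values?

6

add 2: window [2] (1 distinct), len 1
add 8: window [2, 8] (2 distinct), len 2
add 2: window [2, 8, 2] (2 distinct), len 3
add 5: window [2, 8, 2, 5] (3 distinct), len 4
add 7: window [2, 5, 7] (3 distinct), len 3
add 5: window [2, 5, 7, 5] (3 distinct), len 4
add 5: window [2, 5, 7, 5, 5] (3 distinct), len 5
add 8: window [5, 7, 5, 5, 8] (3 distinct), len 5
add 2: window [5, 5, 8, 2] (3 distinct), len 4
add 9: window [8, 2, 9] (3 distinct), len 3
add 2: window [8, 2, 9, 2] (3 distinct), len 4
add 8: window [8, 2, 9, 2, 8] (3 distinct), len 5
add 8: window [8, 2, 9, 2, 8, 8] (3 distinct), len 6
add 7: window [2, 8, 8, 7] (3 distinct), len 4
add 8: window [2, 8, 8, 7, 8] (3 distinct), len 5
Longest length with ≤3 distinct: 6.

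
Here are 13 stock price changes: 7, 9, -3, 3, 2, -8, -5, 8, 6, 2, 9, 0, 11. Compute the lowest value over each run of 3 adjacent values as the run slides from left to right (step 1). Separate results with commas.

(7, 9, -3) → min -3
(9, -3, 3) → min -3
(-3, 3, 2) → min -3
(3, 2, -8) → min -8
(2, -8, -5) → min -8
(-8, -5, 8) → min -8
(-5, 8, 6) → min -5
(8, 6, 2) → min 2
(6, 2, 9) → min 2
(2, 9, 0) → min 0
(9, 0, 11) → min 0

-3, -3, -3, -8, -8, -8, -5, 2, 2, 0, 0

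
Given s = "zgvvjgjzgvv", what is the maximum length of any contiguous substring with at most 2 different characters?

add z: window [z] (1 distinct), len 1
add g: window [z, g] (2 distinct), len 2
add v: window [g, v] (2 distinct), len 2
add v: window [g, v, v] (2 distinct), len 3
add j: window [v, v, j] (2 distinct), len 3
add g: window [j, g] (2 distinct), len 2
add j: window [j, g, j] (2 distinct), len 3
add z: window [j, z] (2 distinct), len 2
add g: window [z, g] (2 distinct), len 2
add v: window [g, v] (2 distinct), len 2
add v: window [g, v, v] (2 distinct), len 3
Longest length with ≤2 distinct: 3.

3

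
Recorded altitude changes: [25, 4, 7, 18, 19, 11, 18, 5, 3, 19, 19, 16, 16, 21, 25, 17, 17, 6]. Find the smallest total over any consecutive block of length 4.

37

25 4 7 18 → sum 54
4 7 18 19 → sum 48
7 18 19 11 → sum 55
18 19 11 18 → sum 66
19 11 18 5 → sum 53
11 18 5 3 → sum 37
18 5 3 19 → sum 45
5 3 19 19 → sum 46
3 19 19 16 → sum 57
19 19 16 16 → sum 70
19 16 16 21 → sum 72
16 16 21 25 → sum 78
16 21 25 17 → sum 79
21 25 17 17 → sum 80
25 17 17 6 → sum 65
Smallest of these is 37.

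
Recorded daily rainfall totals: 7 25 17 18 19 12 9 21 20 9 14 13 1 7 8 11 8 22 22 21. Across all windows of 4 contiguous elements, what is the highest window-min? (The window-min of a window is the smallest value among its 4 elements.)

7 25 17 18 → min 7
25 17 18 19 → min 17
17 18 19 12 → min 12
18 19 12 9 → min 9
19 12 9 21 → min 9
12 9 21 20 → min 9
9 21 20 9 → min 9
21 20 9 14 → min 9
20 9 14 13 → min 9
9 14 13 1 → min 1
14 13 1 7 → min 1
13 1 7 8 → min 1
1 7 8 11 → min 1
7 8 11 8 → min 7
8 11 8 22 → min 8
11 8 22 22 → min 8
8 22 22 21 → min 8
Highest of these is 17.

17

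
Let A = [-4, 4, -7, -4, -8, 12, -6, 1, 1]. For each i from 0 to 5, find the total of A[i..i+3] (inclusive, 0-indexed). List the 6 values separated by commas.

-11, -15, -7, -6, -1, 8

(-4, 4, -7, -4) → sum -11
(4, -7, -4, -8) → sum -15
(-7, -4, -8, 12) → sum -7
(-4, -8, 12, -6) → sum -6
(-8, 12, -6, 1) → sum -1
(12, -6, 1, 1) → sum 8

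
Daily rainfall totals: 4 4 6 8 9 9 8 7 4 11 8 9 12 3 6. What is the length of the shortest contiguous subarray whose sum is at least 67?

8

add 4: running sum 4 < 67
add 4: running sum 8 < 67
add 6: running sum 14 < 67
add 8: running sum 22 < 67
add 9: running sum 31 < 67
add 9: running sum 40 < 67
add 8: running sum 48 < 67
add 7: running sum 55 < 67
add 4: running sum 59 < 67
add 11: shortest ending here [4, 4, 6, 8, 9, 9, 8, 7, 4, 11] sum 70, len 10
add 8: shortest ending here [6, 8, 9, 9, 8, 7, 4, 11, 8] sum 70, len 9
add 9: shortest ending here [8, 9, 9, 8, 7, 4, 11, 8, 9] sum 73, len 9
add 12: shortest ending here [9, 8, 7, 4, 11, 8, 9, 12] sum 68, len 8
add 3: shortest ending here [9, 8, 7, 4, 11, 8, 9, 12, 3] sum 71, len 9
add 6: shortest ending here [8, 7, 4, 11, 8, 9, 12, 3, 6] sum 68, len 9
Shortest qualifying length: 8.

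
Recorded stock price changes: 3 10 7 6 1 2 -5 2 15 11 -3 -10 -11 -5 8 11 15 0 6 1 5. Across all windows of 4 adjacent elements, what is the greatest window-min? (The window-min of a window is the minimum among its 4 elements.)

3

[3, 10, 7, 6] → min 3
[10, 7, 6, 1] → min 1
[7, 6, 1, 2] → min 1
[6, 1, 2, -5] → min -5
[1, 2, -5, 2] → min -5
[2, -5, 2, 15] → min -5
[-5, 2, 15, 11] → min -5
[2, 15, 11, -3] → min -3
[15, 11, -3, -10] → min -10
[11, -3, -10, -11] → min -11
[-3, -10, -11, -5] → min -11
[-10, -11, -5, 8] → min -11
[-11, -5, 8, 11] → min -11
[-5, 8, 11, 15] → min -5
[8, 11, 15, 0] → min 0
[11, 15, 0, 6] → min 0
[15, 0, 6, 1] → min 0
[0, 6, 1, 5] → min 0
Greatest of these is 3.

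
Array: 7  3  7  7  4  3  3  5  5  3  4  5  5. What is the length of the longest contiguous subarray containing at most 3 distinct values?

[7] 1 distinct, len 1
[7, 3] 2 distinct, len 2
[7, 3, 7] 2 distinct, len 3
[7, 3, 7, 7] 2 distinct, len 4
[7, 3, 7, 7, 4] 3 distinct, len 5
[7, 3, 7, 7, 4, 3] 3 distinct, len 6
[7, 3, 7, 7, 4, 3, 3] 3 distinct, len 7
[4, 3, 3, 5] 3 distinct, len 4
[4, 3, 3, 5, 5] 3 distinct, len 5
[4, 3, 3, 5, 5, 3] 3 distinct, len 6
[4, 3, 3, 5, 5, 3, 4] 3 distinct, len 7
[4, 3, 3, 5, 5, 3, 4, 5] 3 distinct, len 8
[4, 3, 3, 5, 5, 3, 4, 5, 5] 3 distinct, len 9
Longest length with ≤3 distinct: 9.

9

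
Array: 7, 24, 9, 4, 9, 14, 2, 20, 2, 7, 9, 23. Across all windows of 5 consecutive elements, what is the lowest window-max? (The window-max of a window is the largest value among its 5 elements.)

14

Each size-5 window and its max:
7 24 9 4 9 → max 24
24 9 4 9 14 → max 24
9 4 9 14 2 → max 14
4 9 14 2 20 → max 20
9 14 2 20 2 → max 20
14 2 20 2 7 → max 20
2 20 2 7 9 → max 20
20 2 7 9 23 → max 23
Lowest of these is 14.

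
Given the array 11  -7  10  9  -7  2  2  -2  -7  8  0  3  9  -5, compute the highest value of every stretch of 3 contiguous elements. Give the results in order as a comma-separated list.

11, 10, 10, 9, 2, 2, 2, 8, 8, 8, 9, 9

(11, -7, 10) → max 11
(-7, 10, 9) → max 10
(10, 9, -7) → max 10
(9, -7, 2) → max 9
(-7, 2, 2) → max 2
(2, 2, -2) → max 2
(2, -2, -7) → max 2
(-2, -7, 8) → max 8
(-7, 8, 0) → max 8
(8, 0, 3) → max 8
(0, 3, 9) → max 9
(3, 9, -5) → max 9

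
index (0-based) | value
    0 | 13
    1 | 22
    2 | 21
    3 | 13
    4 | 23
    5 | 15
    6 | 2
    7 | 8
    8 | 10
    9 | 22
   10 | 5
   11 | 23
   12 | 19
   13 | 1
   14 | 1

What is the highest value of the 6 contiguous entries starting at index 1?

Elements at indices 1..6: 22, 21, 13, 23, 15, 2
max(22, 21, 13, 23, 15, 2) = 23

23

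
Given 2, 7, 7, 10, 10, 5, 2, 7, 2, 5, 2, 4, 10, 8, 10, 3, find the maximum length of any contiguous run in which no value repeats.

add 2: [2] len 1
add 7: [2, 7] len 2
add 7 (repeat 7, move left end past it): [7] len 1
add 10: [7, 10] len 2
add 10 (repeat 10, move left end past it): [10] len 1
add 5: [10, 5] len 2
add 2: [10, 5, 2] len 3
add 7: [10, 5, 2, 7] len 4
add 2 (repeat 2, move left end past it): [7, 2] len 2
add 5: [7, 2, 5] len 3
add 2 (repeat 2, move left end past it): [5, 2] len 2
add 4: [5, 2, 4] len 3
add 10: [5, 2, 4, 10] len 4
add 8: [5, 2, 4, 10, 8] len 5
add 10 (repeat 10, move left end past it): [8, 10] len 2
add 3: [8, 10, 3] len 3
Longest all-distinct length: 5.

5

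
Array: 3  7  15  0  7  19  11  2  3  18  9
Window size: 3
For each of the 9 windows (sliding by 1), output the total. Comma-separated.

25, 22, 22, 26, 37, 32, 16, 23, 30

3 7 15 → sum 25
7 15 0 → sum 22
15 0 7 → sum 22
0 7 19 → sum 26
7 19 11 → sum 37
19 11 2 → sum 32
11 2 3 → sum 16
2 3 18 → sum 23
3 18 9 → sum 30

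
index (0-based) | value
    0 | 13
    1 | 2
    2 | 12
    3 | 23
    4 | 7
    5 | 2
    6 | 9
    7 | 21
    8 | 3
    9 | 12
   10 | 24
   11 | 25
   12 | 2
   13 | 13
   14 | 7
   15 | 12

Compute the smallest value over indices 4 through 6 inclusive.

Elements at indices 4..6: 7, 2, 9
min(7, 2, 9) = 2

2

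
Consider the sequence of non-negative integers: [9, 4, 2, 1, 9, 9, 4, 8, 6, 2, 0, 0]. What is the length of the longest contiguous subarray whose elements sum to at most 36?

7

→ 9: sum 9, len 1
→ 4: sum 13, len 2
→ 2: sum 15, len 3
→ 1: sum 16, len 4
→ 9: sum 25, len 5
→ 9: sum 34, len 6
→ 4 (dropped 9): sum 29, len 6
→ 8 (dropped 4): sum 33, len 6
→ 6 (dropped 2, 1): sum 36, len 5
→ 2 (dropped 9): sum 29, len 5
→ 0: sum 29, len 6
→ 0: sum 29, len 7
Longest length seen: 7.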